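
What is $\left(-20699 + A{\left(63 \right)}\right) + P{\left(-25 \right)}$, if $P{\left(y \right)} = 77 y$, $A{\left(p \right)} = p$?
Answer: $-22561$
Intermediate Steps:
$\left(-20699 + A{\left(63 \right)}\right) + P{\left(-25 \right)} = \left(-20699 + 63\right) + 77 \left(-25\right) = -20636 - 1925 = -22561$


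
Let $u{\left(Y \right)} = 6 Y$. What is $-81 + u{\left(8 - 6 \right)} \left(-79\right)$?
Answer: $-1029$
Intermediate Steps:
$-81 + u{\left(8 - 6 \right)} \left(-79\right) = -81 + 6 \left(8 - 6\right) \left(-79\right) = -81 + 6 \cdot 2 \left(-79\right) = -81 + 12 \left(-79\right) = -81 - 948 = -1029$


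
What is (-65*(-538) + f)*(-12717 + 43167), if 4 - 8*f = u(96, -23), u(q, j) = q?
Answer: 1064486325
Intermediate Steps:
f = -23/2 (f = 1/2 - 1/8*96 = 1/2 - 12 = -23/2 ≈ -11.500)
(-65*(-538) + f)*(-12717 + 43167) = (-65*(-538) - 23/2)*(-12717 + 43167) = (-1*(-34970) - 23/2)*30450 = (34970 - 23/2)*30450 = (69917/2)*30450 = 1064486325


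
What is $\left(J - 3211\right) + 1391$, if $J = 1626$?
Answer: $-194$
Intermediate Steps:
$\left(J - 3211\right) + 1391 = \left(1626 - 3211\right) + 1391 = -1585 + 1391 = -194$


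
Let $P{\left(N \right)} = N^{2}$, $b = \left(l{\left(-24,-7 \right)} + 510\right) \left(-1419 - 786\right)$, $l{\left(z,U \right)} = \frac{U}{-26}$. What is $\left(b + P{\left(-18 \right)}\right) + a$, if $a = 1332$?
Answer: $- \frac{29210679}{26} \approx -1.1235 \cdot 10^{6}$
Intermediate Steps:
$l{\left(z,U \right)} = - \frac{U}{26}$ ($l{\left(z,U \right)} = U \left(- \frac{1}{26}\right) = - \frac{U}{26}$)
$b = - \frac{29253735}{26}$ ($b = \left(\left(- \frac{1}{26}\right) \left(-7\right) + 510\right) \left(-1419 - 786\right) = \left(\frac{7}{26} + 510\right) \left(-2205\right) = \frac{13267}{26} \left(-2205\right) = - \frac{29253735}{26} \approx -1.1251 \cdot 10^{6}$)
$\left(b + P{\left(-18 \right)}\right) + a = \left(- \frac{29253735}{26} + \left(-18\right)^{2}\right) + 1332 = \left(- \frac{29253735}{26} + 324\right) + 1332 = - \frac{29245311}{26} + 1332 = - \frac{29210679}{26}$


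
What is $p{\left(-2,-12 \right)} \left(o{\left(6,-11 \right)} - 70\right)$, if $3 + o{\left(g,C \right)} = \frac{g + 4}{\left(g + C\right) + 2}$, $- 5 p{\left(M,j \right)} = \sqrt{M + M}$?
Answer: $\frac{458 i}{15} \approx 30.533 i$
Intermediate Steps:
$p{\left(M,j \right)} = - \frac{\sqrt{2} \sqrt{M}}{5}$ ($p{\left(M,j \right)} = - \frac{\sqrt{M + M}}{5} = - \frac{\sqrt{2 M}}{5} = - \frac{\sqrt{2} \sqrt{M}}{5}$)
$o{\left(g,C \right)} = -3 + \frac{4 + g}{2 + C + g}$ ($o{\left(g,C \right)} = -3 + \frac{g + 4}{\left(g + C\right) + 2} = -3 + \frac{4 + g}{\left(C + g\right) + 2} = -3 + \frac{4 + g}{2 + C + g}$)
$p{\left(-2,-12 \right)} \left(o{\left(6,-11 \right)} - 70\right) = - \frac{\sqrt{2} \sqrt{-2}}{5} \left(\frac{-2 - -33 - 12}{2 - 11 + 6} - 70\right) = - \frac{\sqrt{2} i \sqrt{2}}{5} \left(\frac{-2 + 33 - 12}{-3} - 70\right) = - \frac{2 i}{5} \left(\left(- \frac{1}{3}\right) 19 - 70\right) = - \frac{2 i}{5} \left(- \frac{19}{3} - 70\right) = - \frac{2 i}{5} \left(- \frac{229}{3}\right) = \frac{458 i}{15}$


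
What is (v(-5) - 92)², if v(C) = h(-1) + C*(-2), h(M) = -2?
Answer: 7056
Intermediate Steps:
v(C) = -2 - 2*C (v(C) = -2 + C*(-2) = -2 - 2*C)
(v(-5) - 92)² = ((-2 - 2*(-5)) - 92)² = ((-2 + 10) - 92)² = (8 - 92)² = (-84)² = 7056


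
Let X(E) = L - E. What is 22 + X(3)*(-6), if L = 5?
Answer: 10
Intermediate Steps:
X(E) = 5 - E
22 + X(3)*(-6) = 22 + (5 - 1*3)*(-6) = 22 + (5 - 3)*(-6) = 22 + 2*(-6) = 22 - 12 = 10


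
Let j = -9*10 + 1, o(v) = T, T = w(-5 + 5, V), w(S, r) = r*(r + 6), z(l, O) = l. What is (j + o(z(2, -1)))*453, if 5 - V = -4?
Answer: 20838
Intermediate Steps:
V = 9 (V = 5 - 1*(-4) = 5 + 4 = 9)
w(S, r) = r*(6 + r)
T = 135 (T = 9*(6 + 9) = 9*15 = 135)
o(v) = 135
j = -89 (j = -90 + 1 = -89)
(j + o(z(2, -1)))*453 = (-89 + 135)*453 = 46*453 = 20838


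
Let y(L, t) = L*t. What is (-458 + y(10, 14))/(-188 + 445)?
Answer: -318/257 ≈ -1.2374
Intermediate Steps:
(-458 + y(10, 14))/(-188 + 445) = (-458 + 10*14)/(-188 + 445) = (-458 + 140)/257 = -318*1/257 = -318/257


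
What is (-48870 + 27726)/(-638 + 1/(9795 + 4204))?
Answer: 295994856/8931361 ≈ 33.141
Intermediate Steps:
(-48870 + 27726)/(-638 + 1/(9795 + 4204)) = -21144/(-638 + 1/13999) = -21144/(-8931361/13999) = -21144*(-13999/8931361) = 295994856/8931361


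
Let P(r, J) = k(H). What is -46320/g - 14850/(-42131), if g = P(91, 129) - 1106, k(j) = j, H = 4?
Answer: 983936310/23214181 ≈ 42.385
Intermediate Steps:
P(r, J) = 4
g = -1102 (g = 4 - 1106 = -1102)
-46320/g - 14850/(-42131) = -46320/(-1102) - 14850/(-42131) = -46320*(-1/1102) - 14850*(-1/42131) = 23160/551 + 14850/42131 = 983936310/23214181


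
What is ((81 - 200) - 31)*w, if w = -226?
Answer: 33900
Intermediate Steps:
((81 - 200) - 31)*w = ((81 - 200) - 31)*(-226) = (-119 - 31)*(-226) = -150*(-226) = 33900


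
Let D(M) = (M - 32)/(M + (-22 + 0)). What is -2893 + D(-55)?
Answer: -222674/77 ≈ -2891.9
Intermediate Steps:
D(M) = (-32 + M)/(-22 + M) (D(M) = (-32 + M)/(M - 22) = (-32 + M)/(-22 + M))
-2893 + D(-55) = -2893 + (-32 - 55)/(-22 - 55) = -2893 - 87/(-77) = -2893 - 1/77*(-87) = -2893 + 87/77 = -222674/77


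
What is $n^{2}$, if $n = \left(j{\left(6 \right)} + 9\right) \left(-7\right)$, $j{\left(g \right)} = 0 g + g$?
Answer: $11025$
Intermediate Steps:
$j{\left(g \right)} = g$ ($j{\left(g \right)} = 0 + g = g$)
$n = -105$ ($n = \left(6 + 9\right) \left(-7\right) = 15 \left(-7\right) = -105$)
$n^{2} = \left(-105\right)^{2} = 11025$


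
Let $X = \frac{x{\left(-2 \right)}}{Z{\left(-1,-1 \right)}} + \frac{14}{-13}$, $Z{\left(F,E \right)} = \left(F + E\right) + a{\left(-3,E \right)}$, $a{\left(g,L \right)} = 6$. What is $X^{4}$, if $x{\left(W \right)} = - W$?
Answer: $\frac{50625}{456976} \approx 0.11078$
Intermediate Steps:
$Z{\left(F,E \right)} = 6 + E + F$ ($Z{\left(F,E \right)} = \left(F + E\right) + 6 = \left(E + F\right) + 6 = 6 + E + F$)
$X = - \frac{15}{26}$ ($X = \frac{\left(-1\right) \left(-2\right)}{6 - 1 - 1} + \frac{14}{-13} = \frac{2}{4} + 14 \left(- \frac{1}{13}\right) = 2 \cdot \frac{1}{4} - \frac{14}{13} = \frac{1}{2} - \frac{14}{13} = - \frac{15}{26} \approx -0.57692$)
$X^{4} = \left(- \frac{15}{26}\right)^{4} = \frac{50625}{456976}$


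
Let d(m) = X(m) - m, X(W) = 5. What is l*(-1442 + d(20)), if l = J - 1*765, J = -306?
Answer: 1560447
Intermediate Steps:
l = -1071 (l = -306 - 1*765 = -306 - 765 = -1071)
d(m) = 5 - m
l*(-1442 + d(20)) = -1071*(-1442 + (5 - 1*20)) = -1071*(-1442 + (5 - 20)) = -1071*(-1442 - 15) = -1071*(-1457) = 1560447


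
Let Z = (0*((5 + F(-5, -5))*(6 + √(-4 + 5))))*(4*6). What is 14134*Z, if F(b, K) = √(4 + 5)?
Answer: 0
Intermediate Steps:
F(b, K) = 3 (F(b, K) = √9 = 3)
Z = 0 (Z = (0*((5 + 3)*(6 + √(-4 + 5))))*(4*6) = (0*(8*(6 + √1)))*24 = (0*(8*(6 + 1)))*24 = (0*(8*7))*24 = (0*56)*24 = 0*24 = 0)
14134*Z = 14134*0 = 0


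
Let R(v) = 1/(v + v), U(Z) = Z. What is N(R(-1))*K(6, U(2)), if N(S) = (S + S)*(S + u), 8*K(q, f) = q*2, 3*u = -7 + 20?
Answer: -23/4 ≈ -5.7500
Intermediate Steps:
u = 13/3 (u = (-7 + 20)/3 = (1/3)*13 = 13/3 ≈ 4.3333)
K(q, f) = q/4 (K(q, f) = (q*2)/8 = (2*q)/8 = q/4)
R(v) = 1/(2*v)
N(S) = 2*S*(13/3 + S) (N(S) = (S + S)*(S + 13/3) = (2*S)*(13/3 + S) = 2*S*(13/3 + S))
N(R(-1))*K(6, U(2)) = (2*((1/2)/(-1))*(13 + 3*((1/2)/(-1)))/3)*((1/4)*6) = (2*((1/2)*(-1))*(13 + 3*((1/2)*(-1)))/3)*(3/2) = ((2/3)*(-1/2)*(13 + 3*(-1/2)))*(3/2) = ((2/3)*(-1/2)*(13 - 3/2))*(3/2) = ((2/3)*(-1/2)*(23/2))*(3/2) = -23/6*3/2 = -23/4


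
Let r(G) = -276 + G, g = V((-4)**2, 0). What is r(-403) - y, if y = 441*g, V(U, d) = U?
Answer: -7735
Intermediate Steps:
g = 16 (g = (-4)**2 = 16)
y = 7056 (y = 441*16 = 7056)
r(-403) - y = (-276 - 403) - 1*7056 = -679 - 7056 = -7735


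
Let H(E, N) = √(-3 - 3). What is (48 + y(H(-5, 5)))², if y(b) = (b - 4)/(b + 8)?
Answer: (-64997*I + 18620*√6)/(-29*I + 8*√6) ≈ 2268.3 + 40.0*I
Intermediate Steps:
H(E, N) = I*√6 (H(E, N) = √(-6) = I*√6)
y(b) = (-4 + b)/(8 + b)
(48 + y(H(-5, 5)))² = (48 + (-4 + I*√6)/(8 + I*√6))²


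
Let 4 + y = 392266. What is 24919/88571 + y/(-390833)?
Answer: -25003870075/34616469643 ≈ -0.72231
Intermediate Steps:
y = 392262 (y = -4 + 392266 = 392262)
24919/88571 + y/(-390833) = 24919/88571 + 392262/(-390833) = 24919*(1/88571) + 392262*(-1/390833) = 24919/88571 - 392262/390833 = -25003870075/34616469643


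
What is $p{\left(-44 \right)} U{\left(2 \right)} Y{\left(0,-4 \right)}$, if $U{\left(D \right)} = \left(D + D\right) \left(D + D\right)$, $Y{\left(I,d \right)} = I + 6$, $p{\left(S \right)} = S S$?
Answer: $185856$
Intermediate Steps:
$p{\left(S \right)} = S^{2}$
$Y{\left(I,d \right)} = 6 + I$
$U{\left(D \right)} = 4 D^{2}$ ($U{\left(D \right)} = 2 D 2 D = 4 D^{2}$)
$p{\left(-44 \right)} U{\left(2 \right)} Y{\left(0,-4 \right)} = \left(-44\right)^{2} \cdot 4 \cdot 2^{2} \left(6 + 0\right) = 1936 \cdot 4 \cdot 4 \cdot 6 = 1936 \cdot 16 \cdot 6 = 1936 \cdot 96 = 185856$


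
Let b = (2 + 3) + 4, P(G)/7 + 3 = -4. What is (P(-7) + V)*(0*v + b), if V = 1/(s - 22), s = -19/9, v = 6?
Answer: -95778/217 ≈ -441.37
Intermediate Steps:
P(G) = -49 (P(G) = -21 + 7*(-4) = -21 - 28 = -49)
s = -19/9 (s = -19*1/9 = -19/9 ≈ -2.1111)
b = 9 (b = 5 + 4 = 9)
V = -9/217 (V = 1/(-19/9 - 22) = 1/(-217/9) = -9/217 ≈ -0.041475)
(P(-7) + V)*(0*v + b) = (-49 - 9/217)*(0*6 + 9) = -10642*(0 + 9)/217 = -10642/217*9 = -95778/217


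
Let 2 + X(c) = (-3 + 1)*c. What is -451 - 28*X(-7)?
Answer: -787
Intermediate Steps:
X(c) = -2 - 2*c (X(c) = -2 + (-3 + 1)*c = -2 - 2*c)
-451 - 28*X(-7) = -451 - 28*(-2 - 2*(-7)) = -451 - 28*(-2 + 14) = -451 - 28*12 = -451 - 336 = -787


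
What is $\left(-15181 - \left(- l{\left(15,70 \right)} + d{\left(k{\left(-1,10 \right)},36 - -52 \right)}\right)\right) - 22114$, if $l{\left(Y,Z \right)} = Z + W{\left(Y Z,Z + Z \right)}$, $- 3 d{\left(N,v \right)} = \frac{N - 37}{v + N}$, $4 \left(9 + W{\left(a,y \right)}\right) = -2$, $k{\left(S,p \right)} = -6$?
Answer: $- \frac{4579865}{123} \approx -37235.0$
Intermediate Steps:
$W{\left(a,y \right)} = - \frac{19}{2}$ ($W{\left(a,y \right)} = -9 + \frac{1}{4} \left(-2\right) = -9 - \frac{1}{2} = - \frac{19}{2}$)
$d{\left(N,v \right)} = - \frac{-37 + N}{3 \left(N + v\right)}$ ($d{\left(N,v \right)} = - \frac{\left(N - 37\right) \frac{1}{v + N}}{3} = - \frac{\left(-37 + N\right) \frac{1}{N + v}}{3} = - \frac{\frac{1}{N + v} \left(-37 + N\right)}{3} = - \frac{-37 + N}{3 \left(N + v\right)}$)
$l{\left(Y,Z \right)} = - \frac{19}{2} + Z$ ($l{\left(Y,Z \right)} = Z - \frac{19}{2} = - \frac{19}{2} + Z$)
$\left(-15181 - \left(- l{\left(15,70 \right)} + d{\left(k{\left(-1,10 \right)},36 - -52 \right)}\right)\right) - 22114 = \left(-15181 + \left(\left(- \frac{19}{2} + 70\right) - \frac{37 - -6}{3 \left(-6 + \left(36 - -52\right)\right)}\right)\right) - 22114 = \left(-15181 + \left(\frac{121}{2} - \frac{37 + 6}{3 \left(-6 + \left(36 + 52\right)\right)}\right)\right) - 22114 = \left(-15181 + \left(\frac{121}{2} - \frac{1}{3} \frac{1}{-6 + 88} \cdot 43\right)\right) - 22114 = \left(-15181 + \left(\frac{121}{2} - \frac{1}{3} \cdot \frac{1}{82} \cdot 43\right)\right) - 22114 = \left(-15181 + \left(\frac{121}{2} - \frac{43}{246}\right)\right) - 22114 = \left(-15181 + \frac{7420}{123}\right) - 22114 = - \frac{1859843}{123} - 22114 = - \frac{4579865}{123}$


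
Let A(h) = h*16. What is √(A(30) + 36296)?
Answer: 2*√9194 ≈ 191.77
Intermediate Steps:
A(h) = 16*h
√(A(30) + 36296) = √(16*30 + 36296) = √(480 + 36296) = √36776 = 2*√9194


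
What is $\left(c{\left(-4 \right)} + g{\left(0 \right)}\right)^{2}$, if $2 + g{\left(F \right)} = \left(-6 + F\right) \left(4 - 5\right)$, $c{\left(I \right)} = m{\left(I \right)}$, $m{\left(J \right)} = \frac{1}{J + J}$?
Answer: $\frac{961}{64} \approx 15.016$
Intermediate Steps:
$m{\left(J \right)} = \frac{1}{2 J}$
$c{\left(I \right)} = \frac{1}{2 I}$
$g{\left(F \right)} = 4 - F$ ($g{\left(F \right)} = -2 + \left(-6 + F\right) \left(4 - 5\right) = -2 + \left(-6 + F\right) \left(-1\right) = -2 - \left(-6 + F\right) = 4 - F$)
$\left(c{\left(-4 \right)} + g{\left(0 \right)}\right)^{2} = \left(\frac{1}{2 \left(-4\right)} + \left(4 - 0\right)\right)^{2} = \left(\frac{1}{2} \left(- \frac{1}{4}\right) + \left(4 + 0\right)\right)^{2} = \left(- \frac{1}{8} + 4\right)^{2} = \left(\frac{31}{8}\right)^{2} = \frac{961}{64}$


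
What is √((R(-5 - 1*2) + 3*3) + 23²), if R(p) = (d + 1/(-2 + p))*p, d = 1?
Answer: √4786/3 ≈ 23.060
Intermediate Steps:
R(p) = p*(1 + 1/(-2 + p)) (R(p) = (1 + 1/(-2 + p))*p = p*(1 + 1/(-2 + p)))
√((R(-5 - 1*2) + 3*3) + 23²) = √(((-5 - 1*2)*(-1 + (-5 - 1*2))/(-2 + (-5 - 1*2)) + 3*3) + 23²) = √(((-5 - 2)*(-1 + (-5 - 2))/(-2 + (-5 - 2)) + 9) + 529) = √((-7*(-1 - 7)/(-2 - 7) + 9) + 529) = √((-7*(-8)/(-9) + 9) + 529) = √((-7*(-⅑)*(-8) + 9) + 529) = √((-56/9 + 9) + 529) = √(25/9 + 529) = √(4786/9) = √4786/3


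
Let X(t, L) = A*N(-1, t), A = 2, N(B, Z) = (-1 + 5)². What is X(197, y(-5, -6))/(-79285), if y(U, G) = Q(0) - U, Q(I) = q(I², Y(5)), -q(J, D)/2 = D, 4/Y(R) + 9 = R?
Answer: -32/79285 ≈ -0.00040361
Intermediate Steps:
Y(R) = 4/(-9 + R)
q(J, D) = -2*D
N(B, Z) = 16 (N(B, Z) = 4² = 16)
Q(I) = 2 (Q(I) = -8/(-9 + 5) = -8/(-4) = -8*(-1)/4 = -2*(-1) = 2)
y(U, G) = 2 - U
X(t, L) = 32 (X(t, L) = 2*16 = 32)
X(197, y(-5, -6))/(-79285) = 32/(-79285) = 32*(-1/79285) = -32/79285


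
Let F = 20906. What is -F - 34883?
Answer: -55789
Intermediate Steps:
-F - 34883 = -1*20906 - 34883 = -20906 - 34883 = -55789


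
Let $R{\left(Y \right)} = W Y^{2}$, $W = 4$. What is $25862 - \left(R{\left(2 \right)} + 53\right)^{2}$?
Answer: $21101$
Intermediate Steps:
$R{\left(Y \right)} = 4 Y^{2}$
$25862 - \left(R{\left(2 \right)} + 53\right)^{2} = 25862 - \left(4 \cdot 2^{2} + 53\right)^{2} = 25862 - \left(4 \cdot 4 + 53\right)^{2} = 25862 - \left(16 + 53\right)^{2} = 25862 - 69^{2} = 25862 - 4761 = 21101$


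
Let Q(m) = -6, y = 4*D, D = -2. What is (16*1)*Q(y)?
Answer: -96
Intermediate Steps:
y = -8 (y = 4*(-2) = -8)
(16*1)*Q(y) = (16*1)*(-6) = 16*(-6) = -96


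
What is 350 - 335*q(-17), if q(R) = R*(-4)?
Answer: -22430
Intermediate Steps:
q(R) = -4*R
350 - 335*q(-17) = 350 - (-1340)*(-17) = 350 - 335*68 = 350 - 22780 = -22430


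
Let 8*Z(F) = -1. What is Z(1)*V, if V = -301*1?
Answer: 301/8 ≈ 37.625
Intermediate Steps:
Z(F) = -⅛ (Z(F) = (⅛)*(-1) = -⅛)
V = -301
Z(1)*V = -⅛*(-301) = 301/8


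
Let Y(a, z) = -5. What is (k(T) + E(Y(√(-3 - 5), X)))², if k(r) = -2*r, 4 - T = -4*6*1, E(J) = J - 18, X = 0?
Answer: 6241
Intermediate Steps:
E(J) = -18 + J
T = 28 (T = 4 - (-4*6) = 4 - (-24) = 4 - 1*(-24) = 4 + 24 = 28)
(k(T) + E(Y(√(-3 - 5), X)))² = (-2*28 + (-18 - 5))² = (-56 - 23)² = (-79)² = 6241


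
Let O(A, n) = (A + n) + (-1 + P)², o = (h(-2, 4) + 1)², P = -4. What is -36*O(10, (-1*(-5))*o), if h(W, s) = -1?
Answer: -1260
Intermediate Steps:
o = 0 (o = (-1 + 1)² = 0² = 0)
O(A, n) = 25 + A + n (O(A, n) = (A + n) + (-1 - 4)² = (A + n) + (-5)² = (A + n) + 25 = 25 + A + n)
-36*O(10, (-1*(-5))*o) = -36*(25 + 10 - 1*(-5)*0) = -36*(25 + 10 + 5*0) = -36*(25 + 10 + 0) = -36*35 = -1260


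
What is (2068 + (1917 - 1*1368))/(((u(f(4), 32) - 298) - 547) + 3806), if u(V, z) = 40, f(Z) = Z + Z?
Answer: 2617/3001 ≈ 0.87204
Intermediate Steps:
f(Z) = 2*Z
(2068 + (1917 - 1*1368))/(((u(f(4), 32) - 298) - 547) + 3806) = (2068 + (1917 - 1*1368))/(((40 - 298) - 547) + 3806) = (2068 + (1917 - 1368))/((-258 - 547) + 3806) = (2068 + 549)/(-805 + 3806) = 2617/3001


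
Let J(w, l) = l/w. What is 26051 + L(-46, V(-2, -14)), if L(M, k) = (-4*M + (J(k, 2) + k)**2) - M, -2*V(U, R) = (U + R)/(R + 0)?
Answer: 5154325/196 ≈ 26298.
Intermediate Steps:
V(U, R) = -(R + U)/(2*R) (V(U, R) = -(U + R)/(2*(R + 0)) = -(R + U)/(2*R))
L(M, k) = (k + 2/k)**2 - 5*M (L(M, k) = (-4*M + (2/k + k)**2) - M = (-4*M + (k + 2/k)**2) - M = ((k + 2/k)**2 - 4*M) - M = (k + 2/k)**2 - 5*M)
26051 + L(-46, V(-2, -14)) = 26051 + (-5*(-46) + (2 + ((1/2)*(-1*(-14) - 1*(-2))/(-14))**2)**2/((1/2)*(-1*(-14) - 1*(-2))/(-14))**2) = 26051 + (230 + (2 + ((1/2)*(-1/14)*(14 + 2))**2)**2/((1/2)*(-1/14)*(14 + 2))**2) = 26051 + (230 + (2 + ((1/2)*(-1/14)*16)**2)**2/((1/2)*(-1/14)*16)**2) = 26051 + (230 + (2 + (-4/7)**2)**2/(-4/7)**2) = 26051 + (230 + 49*(2 + 16/49)**2/16) = 26051 + (230 + 49*(114/49)**2/16) = 26051 + (230 + (49/16)*(12996/2401)) = 26051 + (230 + 3249/196) = 26051 + 48329/196 = 5154325/196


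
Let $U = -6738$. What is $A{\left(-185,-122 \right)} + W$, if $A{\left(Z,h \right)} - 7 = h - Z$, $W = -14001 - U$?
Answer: $-7193$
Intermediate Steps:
$W = -7263$ ($W = -14001 - -6738 = -14001 + 6738 = -7263$)
$A{\left(Z,h \right)} = 7 + h - Z$ ($A{\left(Z,h \right)} = 7 - \left(Z - h\right) = 7 + h - Z$)
$A{\left(-185,-122 \right)} + W = \left(7 - 122 - -185\right) - 7263 = \left(7 - 122 + 185\right) - 7263 = 70 - 7263 = -7193$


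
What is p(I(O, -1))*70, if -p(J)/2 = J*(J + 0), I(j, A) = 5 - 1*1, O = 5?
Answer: -2240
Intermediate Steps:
I(j, A) = 4 (I(j, A) = 5 - 1 = 4)
p(J) = -2*J² (p(J) = -2*J*(J + 0) = -2*J*J = -2*J²)
p(I(O, -1))*70 = -2*4²*70 = -2*16*70 = -32*70 = -2240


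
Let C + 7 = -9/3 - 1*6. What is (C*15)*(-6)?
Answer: 1440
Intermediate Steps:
C = -16 (C = -7 + (-9/3 - 1*6) = -7 + (-9*⅓ - 6) = -7 + (-3 - 6) = -7 - 9 = -16)
(C*15)*(-6) = -16*15*(-6) = -240*(-6) = 1440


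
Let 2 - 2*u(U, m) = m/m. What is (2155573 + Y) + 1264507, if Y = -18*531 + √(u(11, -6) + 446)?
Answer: 3410522 + √1786/2 ≈ 3.4105e+6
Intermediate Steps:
u(U, m) = ½ (u(U, m) = 1 - m/(2*m) = 1 - ½*1 = 1 - ½ = ½)
Y = -9558 + √1786/2 (Y = -18*531 + √(½ + 446) = -9558 + √(893/2) = -9558 + √1786/2 ≈ -9536.9)
(2155573 + Y) + 1264507 = (2155573 + (-9558 + √1786/2)) + 1264507 = (2146015 + √1786/2) + 1264507 = 3410522 + √1786/2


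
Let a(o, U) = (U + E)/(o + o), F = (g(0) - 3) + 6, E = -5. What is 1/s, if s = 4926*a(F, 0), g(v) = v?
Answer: -1/4105 ≈ -0.00024361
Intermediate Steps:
F = 3 (F = (0 - 3) + 6 = -3 + 6 = 3)
a(o, U) = (-5 + U)/(2*o) (a(o, U) = (U - 5)/(o + o) = (-5 + U)/((2*o)) = (-5 + U)*(1/(2*o)) = (-5 + U)/(2*o))
s = -4105 (s = 4926*((1/2)*(-5 + 0)/3) = 4926*((1/2)*(1/3)*(-5)) = 4926*(-5/6) = -4105)
1/s = 1/(-4105) = -1/4105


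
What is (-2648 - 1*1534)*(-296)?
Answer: 1237872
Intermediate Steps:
(-2648 - 1*1534)*(-296) = (-2648 - 1534)*(-296) = -4182*(-296) = 1237872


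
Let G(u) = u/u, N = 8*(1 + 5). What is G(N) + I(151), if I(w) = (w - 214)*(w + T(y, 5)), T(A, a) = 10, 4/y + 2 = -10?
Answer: -10142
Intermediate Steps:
y = -⅓ (y = 4/(-2 - 10) = 4/(-12) = 4*(-1/12) = -⅓ ≈ -0.33333)
I(w) = (-214 + w)*(10 + w) (I(w) = (w - 214)*(w + 10) = (-214 + w)*(10 + w))
N = 48 (N = 8*6 = 48)
G(u) = 1
G(N) + I(151) = 1 + (-2140 + 151² - 204*151) = 1 + (-2140 + 22801 - 30804) = 1 - 10143 = -10142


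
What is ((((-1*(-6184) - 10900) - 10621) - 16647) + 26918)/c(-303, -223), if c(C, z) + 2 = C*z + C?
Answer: -2533/33632 ≈ -0.075315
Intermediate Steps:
c(C, z) = -2 + C + C*z (c(C, z) = -2 + (C*z + C) = -2 + (C + C*z) = -2 + C + C*z)
((((-1*(-6184) - 10900) - 10621) - 16647) + 26918)/c(-303, -223) = ((((-1*(-6184) - 10900) - 10621) - 16647) + 26918)/(-2 - 303 - 303*(-223)) = ((((6184 - 10900) - 10621) - 16647) + 26918)/(-2 - 303 + 67569) = (((-4716 - 10621) - 16647) + 26918)/67264 = ((-15337 - 16647) + 26918)*(1/67264) = (-31984 + 26918)*(1/67264) = -5066*1/67264 = -2533/33632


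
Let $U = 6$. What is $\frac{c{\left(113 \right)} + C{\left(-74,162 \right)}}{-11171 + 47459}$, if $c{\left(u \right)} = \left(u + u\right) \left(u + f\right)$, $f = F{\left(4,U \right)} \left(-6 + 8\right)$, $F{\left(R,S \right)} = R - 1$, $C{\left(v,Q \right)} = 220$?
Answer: $\frac{4519}{6048} \approx 0.74719$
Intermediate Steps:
$F{\left(R,S \right)} = -1 + R$
$f = 6$ ($f = \left(-1 + 4\right) \left(-6 + 8\right) = 3 \cdot 2 = 6$)
$c{\left(u \right)} = 2 u \left(6 + u\right)$ ($c{\left(u \right)} = \left(u + u\right) \left(u + 6\right) = 2 u \left(6 + u\right)$)
$\frac{c{\left(113 \right)} + C{\left(-74,162 \right)}}{-11171 + 47459} = \frac{2 \cdot 113 \left(6 + 113\right) + 220}{-11171 + 47459} = \frac{2 \cdot 113 \cdot 119 + 220}{36288} = \left(26894 + 220\right) \frac{1}{36288} = 27114 \cdot \frac{1}{36288} = \frac{4519}{6048}$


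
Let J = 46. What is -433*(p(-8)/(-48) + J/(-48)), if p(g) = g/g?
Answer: 20351/48 ≈ 423.98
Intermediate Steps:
p(g) = 1
-433*(p(-8)/(-48) + J/(-48)) = -433*(1/(-48) + 46/(-48)) = -433*(1*(-1/48) + 46*(-1/48)) = -433*(-1/48 - 23/24) = -433*(-47/48) = 20351/48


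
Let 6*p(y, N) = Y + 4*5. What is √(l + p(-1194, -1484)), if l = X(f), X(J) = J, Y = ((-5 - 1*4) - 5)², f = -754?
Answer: I*√718 ≈ 26.796*I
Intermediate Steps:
Y = 196 (Y = ((-5 - 4) - 5)² = (-9 - 5)² = (-14)² = 196)
l = -754
p(y, N) = 36 (p(y, N) = (196 + 4*5)/6 = (196 + 20)/6 = (⅙)*216 = 36)
√(l + p(-1194, -1484)) = √(-754 + 36) = √(-718) = I*√718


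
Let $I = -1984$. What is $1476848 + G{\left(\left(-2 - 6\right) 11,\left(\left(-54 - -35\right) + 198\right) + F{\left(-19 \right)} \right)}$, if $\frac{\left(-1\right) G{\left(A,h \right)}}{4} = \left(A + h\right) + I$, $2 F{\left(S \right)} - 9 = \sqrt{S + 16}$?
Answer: $1484402 - 2 i \sqrt{3} \approx 1.4844 \cdot 10^{6} - 3.4641 i$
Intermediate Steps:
$F{\left(S \right)} = \frac{9}{2} + \frac{\sqrt{16 + S}}{2}$ ($F{\left(S \right)} = \frac{9}{2} + \frac{\sqrt{S + 16}}{2} = \frac{9}{2} + \frac{\sqrt{16 + S}}{2}$)
$G{\left(A,h \right)} = 7936 - 4 A - 4 h$ ($G{\left(A,h \right)} = - 4 \left(\left(A + h\right) - 1984\right) = - 4 \left(-1984 + A + h\right) = 7936 - 4 A - 4 h$)
$1476848 + G{\left(\left(-2 - 6\right) 11,\left(\left(-54 - -35\right) + 198\right) + F{\left(-19 \right)} \right)} = 1476848 - \left(-7936 + 4 \left(\left(\left(-54 - -35\right) + 198\right) + \left(\frac{9}{2} + \frac{\sqrt{16 - 19}}{2}\right)\right) + 4 \left(-2 - 6\right) 11\right) = 1476848 - \left(-7936 + 4 \left(\left(\left(-54 + 35\right) + 198\right) + \left(\frac{9}{2} + \frac{\sqrt{-3}}{2}\right)\right) + 4 \left(-8\right) 11\right) = 1476848 - \left(-8288 + 4 \left(\left(-19 + 198\right) + \left(\frac{9}{2} + \frac{i \sqrt{3}}{2}\right)\right)\right) = 1476848 + \left(7936 + 352 - 4 \left(179 + \left(\frac{9}{2} + \frac{i \sqrt{3}}{2}\right)\right)\right) = 1476848 + \left(7936 + 352 - 4 \left(\frac{367}{2} + \frac{i \sqrt{3}}{2}\right)\right) = 1476848 + \left(7936 + 352 - \left(734 + 2 i \sqrt{3}\right)\right) = 1476848 + \left(7554 - 2 i \sqrt{3}\right) = 1484402 - 2 i \sqrt{3}$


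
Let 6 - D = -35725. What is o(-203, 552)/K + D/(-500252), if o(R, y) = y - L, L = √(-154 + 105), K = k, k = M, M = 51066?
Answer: -258083357/4257644772 - 7*I/51066 ≈ -0.060616 - 0.00013708*I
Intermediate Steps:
k = 51066
K = 51066
L = 7*I (L = √(-49) = 7*I ≈ 7.0*I)
D = 35731 (D = 6 - 1*(-35725) = 6 + 35725 = 35731)
o(R, y) = y - 7*I
o(-203, 552)/K + D/(-500252) = (552 - 7*I)/51066 + 35731/(-500252) = (552 - 7*I)*(1/51066) + 35731*(-1/500252) = (92/8511 - 7*I/51066) - 35731/500252 = -258083357/4257644772 - 7*I/51066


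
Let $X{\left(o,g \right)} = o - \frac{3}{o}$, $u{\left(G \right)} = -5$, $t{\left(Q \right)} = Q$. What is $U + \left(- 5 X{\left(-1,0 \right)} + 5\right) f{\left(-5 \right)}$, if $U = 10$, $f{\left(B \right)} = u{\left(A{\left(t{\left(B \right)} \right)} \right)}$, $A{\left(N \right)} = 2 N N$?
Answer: $35$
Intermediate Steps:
$A{\left(N \right)} = 2 N^{2}$
$X{\left(o,g \right)} = o - \frac{3}{o}$
$f{\left(B \right)} = -5$
$U + \left(- 5 X{\left(-1,0 \right)} + 5\right) f{\left(-5 \right)} = 10 + \left(- 5 \left(-1 - \frac{3}{-1}\right) + 5\right) \left(-5\right) = 10 + \left(- 5 \left(-1 - -3\right) + 5\right) \left(-5\right) = 10 + \left(- 5 \left(-1 + 3\right) + 5\right) \left(-5\right) = 10 + \left(\left(-5\right) 2 + 5\right) \left(-5\right) = 10 + \left(-10 + 5\right) \left(-5\right) = 10 - -25 = 10 + 25 = 35$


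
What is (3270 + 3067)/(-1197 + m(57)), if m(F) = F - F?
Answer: -6337/1197 ≈ -5.2941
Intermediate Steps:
m(F) = 0
(3270 + 3067)/(-1197 + m(57)) = (3270 + 3067)/(-1197 + 0) = 6337/(-1197) = 6337*(-1/1197) = -6337/1197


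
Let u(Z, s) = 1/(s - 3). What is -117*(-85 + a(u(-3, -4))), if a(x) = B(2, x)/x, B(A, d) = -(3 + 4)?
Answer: 4212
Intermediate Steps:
B(A, d) = -7 (B(A, d) = -1*7 = -7)
u(Z, s) = 1/(-3 + s)
a(x) = -7/x
-117*(-85 + a(u(-3, -4))) = -117*(-85 - 7/(1/(-3 - 4))) = -117*(-85 - 7/(1/(-7))) = -117*(-85 - 7/(-⅐)) = -117*(-85 - 7*(-7)) = -117*(-85 + 49) = -117*(-36) = 4212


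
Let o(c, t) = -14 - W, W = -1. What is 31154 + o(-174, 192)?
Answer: 31141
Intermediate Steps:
o(c, t) = -13 (o(c, t) = -14 - 1*(-1) = -14 + 1 = -13)
31154 + o(-174, 192) = 31154 - 13 = 31141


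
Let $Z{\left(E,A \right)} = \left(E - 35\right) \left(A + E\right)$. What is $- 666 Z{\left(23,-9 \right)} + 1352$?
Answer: $113240$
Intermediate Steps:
$Z{\left(E,A \right)} = \left(-35 + E\right) \left(A + E\right)$
$- 666 Z{\left(23,-9 \right)} + 1352 = - 666 \left(23^{2} - -315 - 805 - 207\right) + 1352 = - 666 \left(529 + 315 - 805 - 207\right) + 1352 = \left(-666\right) \left(-168\right) + 1352 = 111888 + 1352 = 113240$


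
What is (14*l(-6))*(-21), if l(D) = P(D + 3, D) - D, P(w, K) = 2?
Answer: -2352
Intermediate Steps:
l(D) = 2 - D
(14*l(-6))*(-21) = (14*(2 - 1*(-6)))*(-21) = (14*(2 + 6))*(-21) = (14*8)*(-21) = 112*(-21) = -2352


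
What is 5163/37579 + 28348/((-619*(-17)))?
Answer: 1119619741/395443817 ≈ 2.8313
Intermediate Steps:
5163/37579 + 28348/((-619*(-17))) = 5163*(1/37579) + 28348/10523 = 5163/37579 + 28348*(1/10523) = 5163/37579 + 28348/10523 = 1119619741/395443817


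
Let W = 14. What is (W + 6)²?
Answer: 400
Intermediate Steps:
(W + 6)² = (14 + 6)² = 20² = 400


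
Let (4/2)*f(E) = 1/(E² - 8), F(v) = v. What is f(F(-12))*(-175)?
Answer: -175/272 ≈ -0.64338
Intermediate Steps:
f(E) = 1/(2*(-8 + E²)) (f(E) = 1/(2*(E² - 8)) = 1/(2*(-8 + E²)))
f(F(-12))*(-175) = (1/(2*(-8 + (-12)²)))*(-175) = (1/(2*(-8 + 144)))*(-175) = ((½)/136)*(-175) = ((½)*(1/136))*(-175) = (1/272)*(-175) = -175/272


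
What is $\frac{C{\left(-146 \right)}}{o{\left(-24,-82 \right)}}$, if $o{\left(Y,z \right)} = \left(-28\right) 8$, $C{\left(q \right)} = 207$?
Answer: $- \frac{207}{224} \approx -0.92411$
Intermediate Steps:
$o{\left(Y,z \right)} = -224$
$\frac{C{\left(-146 \right)}}{o{\left(-24,-82 \right)}} = \frac{207}{-224} = 207 \left(- \frac{1}{224}\right) = - \frac{207}{224}$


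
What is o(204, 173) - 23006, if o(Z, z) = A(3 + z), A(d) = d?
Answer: -22830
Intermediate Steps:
o(Z, z) = 3 + z
o(204, 173) - 23006 = (3 + 173) - 23006 = 176 - 23006 = -22830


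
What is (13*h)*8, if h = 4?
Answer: 416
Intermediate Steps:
(13*h)*8 = (13*4)*8 = 52*8 = 416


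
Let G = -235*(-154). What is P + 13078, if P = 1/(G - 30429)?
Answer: 75342359/5761 ≈ 13078.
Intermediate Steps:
G = 36190
P = 1/5761 (P = 1/(36190 - 30429) = 1/5761 ≈ 0.00017358)
P + 13078 = 1/5761 + 13078 = 75342359/5761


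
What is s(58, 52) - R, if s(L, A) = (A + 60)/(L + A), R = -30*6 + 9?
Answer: 9461/55 ≈ 172.02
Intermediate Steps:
R = -171 (R = -180 + 9 = -171)
s(L, A) = (60 + A)/(A + L)
s(58, 52) - R = (60 + 52)/(52 + 58) - 1*(-171) = 112/110 + 171 = (1/110)*112 + 171 = 56/55 + 171 = 9461/55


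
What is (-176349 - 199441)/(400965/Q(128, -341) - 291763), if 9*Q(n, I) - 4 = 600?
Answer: 226977160/172616167 ≈ 1.3149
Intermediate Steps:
Q(n, I) = 604/9 (Q(n, I) = 4/9 + (⅑)*600 = 4/9 + 200/3 = 604/9)
(-176349 - 199441)/(400965/Q(128, -341) - 291763) = (-176349 - 199441)/(400965/(604/9) - 291763) = -375790/(400965*(9/604) - 291763) = -375790/(3608685/604 - 291763) = -375790/(-172616167/604) = -375790*(-604/172616167) = 226977160/172616167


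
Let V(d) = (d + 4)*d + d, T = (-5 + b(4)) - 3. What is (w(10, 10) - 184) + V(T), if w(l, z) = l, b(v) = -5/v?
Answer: -2155/16 ≈ -134.69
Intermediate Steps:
T = -37/4 (T = (-5 - 5/4) - 3 = -25/4 - 3 = -37/4 ≈ -9.2500)
V(d) = d + d*(4 + d) (V(d) = (4 + d)*d + d = d*(4 + d) + d = d + d*(4 + d))
(w(10, 10) - 184) + V(T) = (10 - 184) - 37*(5 - 37/4)/4 = -174 - 37/4*(-17/4) = -174 + 629/16 = -2155/16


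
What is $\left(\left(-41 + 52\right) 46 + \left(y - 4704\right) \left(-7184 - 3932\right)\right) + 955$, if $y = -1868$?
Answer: $73055813$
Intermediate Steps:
$\left(\left(-41 + 52\right) 46 + \left(y - 4704\right) \left(-7184 - 3932\right)\right) + 955 = \left(\left(-41 + 52\right) 46 + \left(-1868 - 4704\right) \left(-7184 - 3932\right)\right) + 955 = \left(11 \cdot 46 - -73054352\right) + 955 = \left(506 + 73054352\right) + 955 = 73054858 + 955 = 73055813$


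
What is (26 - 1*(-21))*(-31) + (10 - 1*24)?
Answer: -1471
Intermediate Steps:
(26 - 1*(-21))*(-31) + (10 - 1*24) = (26 + 21)*(-31) + (10 - 24) = 47*(-31) - 14 = -1457 - 14 = -1471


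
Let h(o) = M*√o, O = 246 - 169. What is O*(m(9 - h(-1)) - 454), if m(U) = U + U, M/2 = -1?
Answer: -33572 + 308*I ≈ -33572.0 + 308.0*I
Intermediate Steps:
M = -2 (M = 2*(-1) = -2)
O = 77
h(o) = -2*√o
m(U) = 2*U
O*(m(9 - h(-1)) - 454) = 77*(2*(9 - (-2)*√(-1)) - 454) = 77*(2*(9 - (-2)*I) - 454) = 77*(2*(9 + 2*I) - 454) = 77*((18 + 4*I) - 454) = 77*(-436 + 4*I) = -33572 + 308*I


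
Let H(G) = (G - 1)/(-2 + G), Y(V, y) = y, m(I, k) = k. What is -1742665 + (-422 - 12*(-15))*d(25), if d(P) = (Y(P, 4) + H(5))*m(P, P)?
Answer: -5324795/3 ≈ -1.7749e+6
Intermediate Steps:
H(G) = (-1 + G)/(-2 + G)
d(P) = 16*P/3 (d(P) = (4 + (-1 + 5)/(-2 + 5))*P = (4 + 4/3)*P = 16*P/3)
-1742665 + (-422 - 12*(-15))*d(25) = -1742665 + (-422 - 12*(-15))*((16/3)*25) = -1742665 + (-422 + 180)*(400/3) = -1742665 - 242*400/3 = -1742665 - 96800/3 = -5324795/3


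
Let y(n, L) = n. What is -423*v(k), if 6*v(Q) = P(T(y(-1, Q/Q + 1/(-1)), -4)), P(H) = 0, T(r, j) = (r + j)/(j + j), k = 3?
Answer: 0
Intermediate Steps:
T(r, j) = (j + r)/(2*j) (T(r, j) = (j + r)/((2*j)) = (j + r)*(1/(2*j)) = (j + r)/(2*j))
v(Q) = 0 (v(Q) = (⅙)*0 = 0)
-423*v(k) = -423*0 = 0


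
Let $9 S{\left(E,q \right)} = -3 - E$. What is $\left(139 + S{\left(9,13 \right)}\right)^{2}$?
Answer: $\frac{170569}{9} \approx 18952.0$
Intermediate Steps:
$S{\left(E,q \right)} = - \frac{1}{3} - \frac{E}{9}$ ($S{\left(E,q \right)} = \frac{-3 - E}{9} = - \frac{1}{3} - \frac{E}{9}$)
$\left(139 + S{\left(9,13 \right)}\right)^{2} = \left(139 - \frac{4}{3}\right)^{2} = \left(\frac{413}{3}\right)^{2} = \frac{170569}{9}$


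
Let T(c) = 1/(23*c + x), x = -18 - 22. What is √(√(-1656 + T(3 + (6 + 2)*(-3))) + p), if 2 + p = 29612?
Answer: √(8099193690 + 523*I*√452964547)/523 ≈ 172.08 + 0.11824*I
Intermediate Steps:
x = -40
p = 29610 (p = -2 + 29612 = 29610)
T(c) = 1/(-40 + 23*c) (T(c) = 1/(23*c - 40) = 1/(-40 + 23*c))
√(√(-1656 + T(3 + (6 + 2)*(-3))) + p) = √(√(-1656 + 1/(-40 + 23*(3 + (6 + 2)*(-3)))) + 29610) = √(√(-1656 + 1/(-40 + 23*(3 + 8*(-3)))) + 29610) = √(√(-1656 + 1/(-40 + 23*(3 - 24))) + 29610) = √(√(-1656 + 1/(-40 + 23*(-21))) + 29610) = √(√(-1656 + 1/(-40 - 483)) + 29610) = √(√(-1656 + 1/(-523)) + 29610) = √(√(-1656 - 1/523) + 29610) = √(√(-866089/523) + 29610) = √(I*√452964547/523 + 29610) = √(29610 + I*√452964547/523)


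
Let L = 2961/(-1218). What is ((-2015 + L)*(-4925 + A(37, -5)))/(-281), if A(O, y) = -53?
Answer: -291240379/8149 ≈ -35739.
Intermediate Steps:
L = -141/58 (L = 2961*(-1/1218) = -141/58 ≈ -2.4310)
((-2015 + L)*(-4925 + A(37, -5)))/(-281) = ((-2015 - 141/58)*(-4925 - 53))/(-281) = -117011/58*(-4978)*(-1/281) = (291240379/29)*(-1/281) = -291240379/8149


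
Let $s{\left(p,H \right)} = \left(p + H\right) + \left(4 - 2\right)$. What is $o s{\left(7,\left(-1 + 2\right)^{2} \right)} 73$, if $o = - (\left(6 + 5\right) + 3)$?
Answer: $-10220$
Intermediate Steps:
$s{\left(p,H \right)} = 2 + H + p$ ($s{\left(p,H \right)} = \left(H + p\right) + 2 = 2 + H + p$)
$o = -14$ ($o = - (11 + 3) = \left(-1\right) 14 = -14$)
$o s{\left(7,\left(-1 + 2\right)^{2} \right)} 73 = - 14 \left(2 + \left(-1 + 2\right)^{2} + 7\right) 73 = - 14 \left(2 + 1^{2} + 7\right) 73 = - 14 \left(2 + 1 + 7\right) 73 = \left(-14\right) 10 \cdot 73 = \left(-140\right) 73 = -10220$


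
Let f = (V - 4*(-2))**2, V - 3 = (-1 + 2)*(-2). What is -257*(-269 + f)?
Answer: 48316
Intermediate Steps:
V = 1 (V = 3 + (-1 + 2)*(-2) = 3 + 1*(-2) = 3 - 2 = 1)
f = 81 (f = (1 - 4*(-2))**2 = (1 + 8)**2 = 9**2 = 81)
-257*(-269 + f) = -257*(-269 + 81) = -257*(-188) = 48316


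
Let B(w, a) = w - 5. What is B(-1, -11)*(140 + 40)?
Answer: -1080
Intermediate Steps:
B(w, a) = -5 + w
B(-1, -11)*(140 + 40) = (-5 - 1)*(140 + 40) = -6*180 = -1080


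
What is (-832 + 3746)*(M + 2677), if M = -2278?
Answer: 1162686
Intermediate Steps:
(-832 + 3746)*(M + 2677) = (-832 + 3746)*(-2278 + 2677) = 2914*399 = 1162686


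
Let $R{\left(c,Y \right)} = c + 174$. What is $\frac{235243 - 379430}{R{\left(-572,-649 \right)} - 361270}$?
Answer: $\frac{144187}{361668} \approx 0.39867$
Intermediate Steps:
$R{\left(c,Y \right)} = 174 + c$
$\frac{235243 - 379430}{R{\left(-572,-649 \right)} - 361270} = \frac{235243 - 379430}{\left(174 - 572\right) - 361270} = - \frac{144187}{-398 - 361270} = - \frac{144187}{-361668} = \left(-144187\right) \left(- \frac{1}{361668}\right) = \frac{144187}{361668}$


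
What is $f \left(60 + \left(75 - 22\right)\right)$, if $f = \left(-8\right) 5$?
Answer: $-4520$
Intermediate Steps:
$f = -40$
$f \left(60 + \left(75 - 22\right)\right) = - 40 \left(60 + \left(75 - 22\right)\right) = - 40 \left(60 + 53\right) = \left(-40\right) 113 = -4520$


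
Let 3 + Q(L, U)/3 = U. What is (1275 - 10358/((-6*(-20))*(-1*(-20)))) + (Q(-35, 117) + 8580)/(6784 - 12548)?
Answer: 2194590461/1729200 ≈ 1269.1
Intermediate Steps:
Q(L, U) = -9 + 3*U
(1275 - 10358/((-6*(-20))*(-1*(-20)))) + (Q(-35, 117) + 8580)/(6784 - 12548) = (1275 - 10358/((-6*(-20))*(-1*(-20)))) + ((-9 + 3*117) + 8580)/(6784 - 12548) = (1275 - 10358/(120*20)) + ((-9 + 351) + 8580)/(-5764) = (1275 - 10358/2400) + (342 + 8580)*(-1/5764) = (1275 - 10358*1/2400) + 8922*(-1/5764) = (1275 - 5179/1200) - 4461/2882 = 1524821/1200 - 4461/2882 = 2194590461/1729200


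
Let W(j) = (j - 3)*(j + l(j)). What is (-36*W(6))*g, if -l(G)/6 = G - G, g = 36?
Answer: -23328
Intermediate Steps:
l(G) = 0 (l(G) = -6*(G - G) = -6*0 = 0)
W(j) = j*(-3 + j) (W(j) = (j - 3)*(j + 0) = (-3 + j)*j = j*(-3 + j))
(-36*W(6))*g = -216*(-3 + 6)*36 = -216*3*36 = -36*18*36 = -648*36 = -23328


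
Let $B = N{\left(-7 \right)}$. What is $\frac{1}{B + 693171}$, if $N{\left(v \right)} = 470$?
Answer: $\frac{1}{693641} \approx 1.4417 \cdot 10^{-6}$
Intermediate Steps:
$B = 470$
$\frac{1}{B + 693171} = \frac{1}{470 + 693171} = \frac{1}{693641}$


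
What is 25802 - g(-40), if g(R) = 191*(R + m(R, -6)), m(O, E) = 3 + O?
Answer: 40509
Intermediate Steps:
g(R) = 573 + 382*R (g(R) = 191*(R + (3 + R)) = 191*(3 + 2*R) = 573 + 382*R)
25802 - g(-40) = 25802 - (573 + 382*(-40)) = 25802 - (573 - 15280) = 25802 - 1*(-14707) = 25802 + 14707 = 40509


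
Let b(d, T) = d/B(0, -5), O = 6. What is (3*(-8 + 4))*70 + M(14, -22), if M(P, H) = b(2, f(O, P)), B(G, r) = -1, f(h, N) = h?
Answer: -842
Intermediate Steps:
b(d, T) = -d (b(d, T) = d/(-1) = d*(-1) = -d)
M(P, H) = -2 (M(P, H) = -1*2 = -2)
(3*(-8 + 4))*70 + M(14, -22) = (3*(-8 + 4))*70 - 2 = (3*(-4))*70 - 2 = -12*70 - 2 = -840 - 2 = -842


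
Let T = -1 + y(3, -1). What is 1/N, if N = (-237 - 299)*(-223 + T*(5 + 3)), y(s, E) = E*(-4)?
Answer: 1/106664 ≈ 9.3752e-6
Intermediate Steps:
y(s, E) = -4*E
T = 3 (T = -1 - 4*(-1) = -1 + 4 = 3)
N = 106664 (N = (-237 - 299)*(-223 + 3*(5 + 3)) = -536*(-223 + 3*8) = -536*(-223 + 24) = -536*(-199) = 106664)
1/N = 1/106664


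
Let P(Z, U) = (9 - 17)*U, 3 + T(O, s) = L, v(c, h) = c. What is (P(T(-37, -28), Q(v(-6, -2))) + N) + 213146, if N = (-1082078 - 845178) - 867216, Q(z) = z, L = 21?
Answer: -2581278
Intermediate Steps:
T(O, s) = 18 (T(O, s) = -3 + 21 = 18)
P(Z, U) = -8*U
N = -2794472 (N = -1927256 - 867216 = -2794472)
(P(T(-37, -28), Q(v(-6, -2))) + N) + 213146 = (-8*(-6) - 2794472) + 213146 = (48 - 2794472) + 213146 = -2794424 + 213146 = -2581278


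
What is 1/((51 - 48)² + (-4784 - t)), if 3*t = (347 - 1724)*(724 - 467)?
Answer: 1/113188 ≈ 8.8349e-6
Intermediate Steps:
t = -117963 (t = ((347 - 1724)*(724 - 467))/3 = (-1377*257)/3 = (⅓)*(-353889) = -117963)
1/((51 - 48)² + (-4784 - t)) = 1/((51 - 48)² + (-4784 - 1*(-117963))) = 1/(3² + (-4784 + 117963)) = 1/(9 + 113179) = 1/113188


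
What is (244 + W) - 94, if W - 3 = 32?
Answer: 185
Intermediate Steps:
W = 35 (W = 3 + 32 = 35)
(244 + W) - 94 = (244 + 35) - 94 = 279 - 94 = 185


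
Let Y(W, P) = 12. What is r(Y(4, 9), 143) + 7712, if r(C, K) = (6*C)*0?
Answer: 7712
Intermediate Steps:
r(C, K) = 0
r(Y(4, 9), 143) + 7712 = 0 + 7712 = 7712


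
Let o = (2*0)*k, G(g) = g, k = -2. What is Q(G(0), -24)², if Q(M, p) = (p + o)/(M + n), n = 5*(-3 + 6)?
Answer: 64/25 ≈ 2.5600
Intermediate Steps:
n = 15 (n = 5*3 = 15)
o = 0 (o = (2*0)*(-2) = 0*(-2) = 0)
Q(M, p) = p/(15 + M) (Q(M, p) = (p + 0)/(M + 15) = p/(15 + M))
Q(G(0), -24)² = (-24/(15 + 0))² = (-24/15)² = (-24*1/15)² = (-8/5)² = 64/25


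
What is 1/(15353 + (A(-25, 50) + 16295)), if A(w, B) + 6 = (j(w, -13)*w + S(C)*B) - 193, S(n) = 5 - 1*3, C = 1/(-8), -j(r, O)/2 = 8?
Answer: 1/31949 ≈ 3.1300e-5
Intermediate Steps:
j(r, O) = -16 (j(r, O) = -2*8 = -16)
C = -⅛ ≈ -0.12500
S(n) = 2 (S(n) = 5 - 3 = 2)
A(w, B) = -199 - 16*w + 2*B (A(w, B) = -6 + ((-16*w + 2*B) - 193) = -6 + (-193 - 16*w + 2*B) = -199 - 16*w + 2*B)
1/(15353 + (A(-25, 50) + 16295)) = 1/(15353 + ((-199 - 16*(-25) + 2*50) + 16295)) = 1/(15353 + ((-199 + 400 + 100) + 16295)) = 1/(15353 + (301 + 16295)) = 1/(15353 + 16596) = 1/31949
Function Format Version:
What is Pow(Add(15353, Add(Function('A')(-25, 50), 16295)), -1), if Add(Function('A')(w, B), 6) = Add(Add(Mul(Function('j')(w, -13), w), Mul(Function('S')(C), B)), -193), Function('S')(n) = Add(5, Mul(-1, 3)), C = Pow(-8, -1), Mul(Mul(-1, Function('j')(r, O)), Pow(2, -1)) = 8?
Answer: Rational(1, 31949) ≈ 3.1300e-5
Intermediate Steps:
Function('j')(r, O) = -16 (Function('j')(r, O) = Mul(-2, 8) = -16)
C = Rational(-1, 8) ≈ -0.12500
Function('S')(n) = 2 (Function('S')(n) = Add(5, -3) = 2)
Function('A')(w, B) = Add(-199, Mul(-16, w), Mul(2, B)) (Function('A')(w, B) = Add(-6, Add(Add(Mul(-16, w), Mul(2, B)), -193)) = Add(-6, Add(-193, Mul(-16, w), Mul(2, B))) = Add(-199, Mul(-16, w), Mul(2, B)))
Pow(Add(15353, Add(Function('A')(-25, 50), 16295)), -1) = Pow(Add(15353, Add(Add(-199, Mul(-16, -25), Mul(2, 50)), 16295)), -1) = Pow(Add(15353, Add(Add(-199, 400, 100), 16295)), -1) = Pow(Add(15353, Add(301, 16295)), -1) = Pow(Add(15353, 16596), -1) = Pow(31949, -1) = Rational(1, 31949)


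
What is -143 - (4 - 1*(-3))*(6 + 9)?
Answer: -248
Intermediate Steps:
-143 - (4 - 1*(-3))*(6 + 9) = -143 - (4 + 3)*15 = -143 - 7*15 = -143 - 1*105 = -143 - 105 = -248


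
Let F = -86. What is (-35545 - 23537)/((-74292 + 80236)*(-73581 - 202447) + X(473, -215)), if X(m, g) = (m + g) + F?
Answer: 9847/273451710 ≈ 3.6010e-5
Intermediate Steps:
X(m, g) = -86 + g + m (X(m, g) = (m + g) - 86 = (g + m) - 86 = -86 + g + m)
(-35545 - 23537)/((-74292 + 80236)*(-73581 - 202447) + X(473, -215)) = (-35545 - 23537)/((-74292 + 80236)*(-73581 - 202447) + (-86 - 215 + 473)) = -59082/(5944*(-276028) + 172) = -59082/(-1640710432 + 172) = -59082/(-1640710260) = -59082*(-1/1640710260) = 9847/273451710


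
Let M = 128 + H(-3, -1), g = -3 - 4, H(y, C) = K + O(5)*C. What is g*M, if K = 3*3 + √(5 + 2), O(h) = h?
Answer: -924 - 7*√7 ≈ -942.52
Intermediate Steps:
K = 9 + √7 ≈ 11.646
H(y, C) = 9 + √7 + 5*C (H(y, C) = (9 + √7) + 5*C = 9 + √7 + 5*C)
g = -7
M = 132 + √7 (M = 128 + (9 + √7 + 5*(-1)) = 128 + (9 + √7 - 5) = 128 + (4 + √7) = 132 + √7 ≈ 134.65)
g*M = -7*(132 + √7) = -924 - 7*√7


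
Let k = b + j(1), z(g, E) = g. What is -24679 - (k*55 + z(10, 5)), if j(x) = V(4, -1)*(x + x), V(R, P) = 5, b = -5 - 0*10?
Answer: -24964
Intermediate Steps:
b = -5 (b = -5 - 1*0 = -5 + 0 = -5)
j(x) = 10*x (j(x) = 5*(x + x) = 5*(2*x) = 10*x)
k = 5 (k = -5 + 10*1 = -5 + 10 = 5)
-24679 - (k*55 + z(10, 5)) = -24679 - (5*55 + 10) = -24679 - (275 + 10) = -24679 - 1*285 = -24679 - 285 = -24964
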